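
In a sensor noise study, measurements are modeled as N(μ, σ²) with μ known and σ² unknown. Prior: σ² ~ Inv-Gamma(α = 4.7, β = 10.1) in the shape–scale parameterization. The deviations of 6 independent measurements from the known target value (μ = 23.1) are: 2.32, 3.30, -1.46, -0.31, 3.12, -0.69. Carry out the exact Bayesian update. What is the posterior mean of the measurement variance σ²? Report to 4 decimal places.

With known mean μ and an Inverse-Gamma(α, β) prior on σ², the Normal likelihood is conjugate: posterior is Inv-Gamma(α + n/2, β + Σ(xᵢ−μ)²/2).
Σ(xᵢ−μ)² = (2.32)² + (3.30)² + (-1.46)² + (-0.31)² + (3.12)² + (-0.69)² = 28.7106.
Posterior: Inv-Gamma(4.7 + 6/2, 10.1 + 28.7106/2) = Inv-Gamma(7.70, 24.45530).
E[σ²|data] = β/(α−1) = 24.45530/6.70 = 3.6500.

3.6500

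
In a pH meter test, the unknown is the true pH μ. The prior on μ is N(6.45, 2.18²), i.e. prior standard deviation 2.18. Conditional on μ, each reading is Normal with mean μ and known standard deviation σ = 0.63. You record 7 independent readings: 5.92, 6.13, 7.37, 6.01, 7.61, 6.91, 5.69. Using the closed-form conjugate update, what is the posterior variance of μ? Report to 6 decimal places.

0.056031

For Normal data with known variance σ², a Normal(μ₀, σ₀²) prior on μ is conjugate. Posterior precision = 1/σ₀² + n/σ²; posterior mean is the precision-weighted average of μ₀ and x̄.
σ₀² = 2.18² = 4.7524, σ² = 0.63² = 0.3969; σ² + n·σ₀² = 0.3969 + 7·4.7524 = 33.6637.
Posterior precision = 1/σ₀² + n/σ² = 1/4.7524 + 7/0.3969 = (σ² + n·σ₀²)/(σ₀²σ²) = 33.6637/(4.7524·0.3969); posterior variance σₙ² = σ₀²σ²/(σ² + n·σ₀²) = 4.7524·0.3969/33.6637 = 0.056031.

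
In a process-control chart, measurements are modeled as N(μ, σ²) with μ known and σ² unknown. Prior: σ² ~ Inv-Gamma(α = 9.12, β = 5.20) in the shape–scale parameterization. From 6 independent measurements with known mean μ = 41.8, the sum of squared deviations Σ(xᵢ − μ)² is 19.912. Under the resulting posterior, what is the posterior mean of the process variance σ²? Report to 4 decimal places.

1.3629

With known mean μ and an Inverse-Gamma(α, β) prior on σ², the Normal likelihood is conjugate: posterior is Inv-Gamma(α + n/2, β + Σ(xᵢ−μ)²/2).
Posterior: Inv-Gamma(9.12 + 6/2, 5.20 + 19.912/2) = Inv-Gamma(12.12, 15.1560).
E[σ²|data] = β/(α−1) = 15.1560/11.12 = 1.3629.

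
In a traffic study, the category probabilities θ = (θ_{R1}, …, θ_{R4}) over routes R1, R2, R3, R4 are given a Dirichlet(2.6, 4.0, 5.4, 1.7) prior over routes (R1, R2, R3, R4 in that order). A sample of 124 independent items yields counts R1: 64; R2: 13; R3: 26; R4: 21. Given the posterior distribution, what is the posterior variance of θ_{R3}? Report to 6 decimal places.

0.001269

The Dirichlet prior is conjugate to the Multinomial likelihood: each posterior αⱼ = prior αⱼ + observed count nⱼ.
Posterior concentration: (66.6, 17.0, 31.4, 22.7), total = 137.7.
Var[θ_j] = α_j(Σα−α_j)/((Σα)²(Σα+1)) = 31.4·106.3/(137.7²·138.7) = 0.001269.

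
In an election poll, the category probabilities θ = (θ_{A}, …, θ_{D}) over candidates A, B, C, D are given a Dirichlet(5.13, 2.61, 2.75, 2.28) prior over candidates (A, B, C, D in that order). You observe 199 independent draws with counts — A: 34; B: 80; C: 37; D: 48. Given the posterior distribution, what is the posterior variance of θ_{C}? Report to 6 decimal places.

0.000717

The Dirichlet prior is conjugate to the Multinomial likelihood: each posterior αⱼ = prior αⱼ + observed count nⱼ.
Posterior concentration: (39.13, 82.61, 39.75, 50.28), total = 211.77.
Var[θ_j] = α_j(Σα−α_j)/((Σα)²(Σα+1)) = 39.75·172.02/(211.77²·212.77) = 0.000717.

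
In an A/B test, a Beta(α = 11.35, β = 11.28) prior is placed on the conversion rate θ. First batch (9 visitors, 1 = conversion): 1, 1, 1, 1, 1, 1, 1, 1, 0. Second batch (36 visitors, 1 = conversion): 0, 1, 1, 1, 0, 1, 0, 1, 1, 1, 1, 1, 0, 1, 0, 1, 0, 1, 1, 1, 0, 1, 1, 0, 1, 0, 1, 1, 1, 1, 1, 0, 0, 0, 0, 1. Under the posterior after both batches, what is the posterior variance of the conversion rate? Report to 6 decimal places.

0.003411

The Beta prior is conjugate to a Binomial/Bernoulli likelihood; the update adds successes to α and failures to β.
After batch 1: Beta(11.35+8, 11.28+1) = Beta(19.35, 12.28).
After batch 2: Beta(19.35+23, 12.28+13) = Beta(42.35, 25.28).
Var = αβ/((α+β)²(α+β+1)) = 42.35·25.28/(67.63²·68.63) = 0.003411.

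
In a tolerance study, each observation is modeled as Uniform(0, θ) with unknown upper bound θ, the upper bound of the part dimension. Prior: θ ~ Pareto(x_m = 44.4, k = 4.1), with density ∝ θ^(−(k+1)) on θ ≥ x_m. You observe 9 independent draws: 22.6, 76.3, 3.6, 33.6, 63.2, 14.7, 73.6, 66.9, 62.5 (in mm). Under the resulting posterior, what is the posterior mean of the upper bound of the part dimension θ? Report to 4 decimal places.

82.6058

A Pareto(scale x_m, shape k) prior on the upper bound θ of Uniform(0, θ) is conjugate: posterior is Pareto(max(x_m, max xᵢ), k + n).
Sample maximum = 76.3; prior scale x_m = 44.4 → posterior scale = max = 76.3.
Posterior shape = 4.1 + 9 = 13.1.
E[θ|data] = k·x_m/(k−1) = 13.1·76.3/12.1 = 82.6058.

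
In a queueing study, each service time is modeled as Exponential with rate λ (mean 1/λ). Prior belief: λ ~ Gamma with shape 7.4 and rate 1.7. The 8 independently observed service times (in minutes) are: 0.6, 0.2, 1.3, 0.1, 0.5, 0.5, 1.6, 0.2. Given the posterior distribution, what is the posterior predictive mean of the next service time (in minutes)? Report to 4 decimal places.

With a Gamma(shape α, rate β) prior on the exponential rate λ, the posterior after n observations with total T = Σxᵢ is Gamma(α+n, β+T).
Sum of observations T = 5.0 minutes; n = 8.
Posterior: Gamma(7.4+8, 1.7+5.0) = Gamma(15.4, 6.7).
The predictive distribution for the next observation is Lomax; its mean is β/(α−1) = 6.7/14.4 = 0.4653.

0.4653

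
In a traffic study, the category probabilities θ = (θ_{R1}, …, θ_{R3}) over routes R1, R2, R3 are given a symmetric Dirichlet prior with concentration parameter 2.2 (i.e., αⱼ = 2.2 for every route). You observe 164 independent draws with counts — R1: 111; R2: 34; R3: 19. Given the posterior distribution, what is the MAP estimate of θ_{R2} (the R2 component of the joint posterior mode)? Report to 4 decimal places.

The Dirichlet prior is conjugate to the Multinomial likelihood: each posterior αⱼ = prior αⱼ + observed count nⱼ.
Posterior concentration: (113.2, 36.2, 21.2), total = 170.6.
Joint mode component: (α_{R2}−1)/(Σα−K) = 35.2/167.6 = 0.2100.

0.2100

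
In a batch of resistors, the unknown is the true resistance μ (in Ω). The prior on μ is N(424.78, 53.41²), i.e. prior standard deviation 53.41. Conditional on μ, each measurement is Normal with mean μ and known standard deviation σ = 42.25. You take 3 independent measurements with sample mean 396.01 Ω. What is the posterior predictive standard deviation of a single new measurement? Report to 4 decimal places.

47.7220

For Normal data with known variance σ², a Normal(μ₀, σ₀²) prior on μ is conjugate. Posterior precision = 1/σ₀² + n/σ²; posterior mean is the precision-weighted average of μ₀ and x̄.
σ₀² = 53.41² = 2852.6281, σ² = 42.25² = 1785.0625; σ² + n·σ₀² = 1785.0625 + 3·2852.6281 = 10342.9468.
Posterior precision = 1/σ₀² + n/σ² = 1/2852.6281 + 3/1785.0625 = (σ² + n·σ₀²)/(σ₀²σ²) = 10342.9468/(2852.6281·1785.0625); posterior variance σₙ² = σ₀²σ²/(σ² + n·σ₀²) = 2852.6281·1785.0625/10342.9468 = 492.327723.
Predictive variance for one new observation = σₙ² + σ² = 2852.6281·1785.0625/10342.9468 + 1785.0625 = σ²·(σ₀² + 10342.9468)/10342.9468 = 1785.0625·13195.5749/10342.9468 = 2277.390223; SD = √(1785.0625·13195.5749/10342.9468) = 47.7220.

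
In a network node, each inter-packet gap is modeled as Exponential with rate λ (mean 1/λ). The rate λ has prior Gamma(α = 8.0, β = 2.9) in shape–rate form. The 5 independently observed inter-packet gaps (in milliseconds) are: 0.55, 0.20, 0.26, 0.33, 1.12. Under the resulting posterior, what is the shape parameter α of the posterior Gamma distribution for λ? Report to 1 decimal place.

With a Gamma(shape α, rate β) prior on the exponential rate λ, the posterior after n observations with total T = Σxᵢ is Gamma(α+n, β+T).
Sum of observations T = 2.46 milliseconds; n = 5.
Posterior: Gamma(8.0+5, 2.9+2.46) = Gamma(13.0, 5.36).
Posterior α = 13.0.

13.0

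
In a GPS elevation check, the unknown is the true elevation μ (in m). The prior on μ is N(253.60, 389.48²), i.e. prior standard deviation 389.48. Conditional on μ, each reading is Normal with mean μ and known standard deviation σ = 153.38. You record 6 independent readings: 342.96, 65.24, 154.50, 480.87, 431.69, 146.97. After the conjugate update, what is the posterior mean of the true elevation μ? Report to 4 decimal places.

For Normal data with known variance σ², a Normal(μ₀, σ₀²) prior on μ is conjugate. Posterior precision = 1/σ₀² + n/σ²; posterior mean is the precision-weighted average of μ₀ and x̄.
Σxᵢ = 342.96 + 65.24 + 154.50 + 480.87 + 431.69 + 146.97 = 1622.23, so n·x̄ = 1622.23.
σ₀² = 389.48² = 151694.6704, σ² = 153.38² = 23525.4244; σ² + n·σ₀² = 23525.4244 + 6·151694.6704 = 933693.4468.
Posterior mean = (μ₀/σ₀² + n·x̄/σ²)/(1/σ₀² + n/σ²) = (σ²·μ₀ + σ₀²·n·x̄)/(σ² + n·σ₀²) = (23525.4244·253.60 + 151694.6704·1622.23)/933693.4468 = 252049692.790832/933693.4468 = 269.9491.

269.9491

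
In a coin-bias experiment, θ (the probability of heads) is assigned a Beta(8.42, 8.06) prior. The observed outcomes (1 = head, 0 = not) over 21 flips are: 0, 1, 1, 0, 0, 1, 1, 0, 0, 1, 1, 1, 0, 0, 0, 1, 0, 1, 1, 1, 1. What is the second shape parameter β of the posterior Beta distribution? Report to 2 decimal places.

The Beta prior is conjugate to a Binomial/Bernoulli likelihood; the update adds successes to α and failures to β.
Posterior: Beta(α+k, β+n−k) = Beta(8.42+12, 8.06+9) = Beta(20.42, 17.06).
Posterior β = 17.06.

17.06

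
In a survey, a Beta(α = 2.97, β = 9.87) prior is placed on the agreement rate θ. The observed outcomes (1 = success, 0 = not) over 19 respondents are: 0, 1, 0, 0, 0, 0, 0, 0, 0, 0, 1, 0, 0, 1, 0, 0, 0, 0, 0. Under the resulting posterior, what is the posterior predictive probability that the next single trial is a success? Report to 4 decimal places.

The Beta prior is conjugate to a Binomial/Bernoulli likelihood; the update adds successes to α and failures to β.
Posterior: Beta(α+k, β+n−k) = Beta(2.97+3, 9.87+16) = Beta(5.97, 25.87).
For a single future Bernoulli trial, P(success | data) = α/(α+β) = 0.1875.

0.1875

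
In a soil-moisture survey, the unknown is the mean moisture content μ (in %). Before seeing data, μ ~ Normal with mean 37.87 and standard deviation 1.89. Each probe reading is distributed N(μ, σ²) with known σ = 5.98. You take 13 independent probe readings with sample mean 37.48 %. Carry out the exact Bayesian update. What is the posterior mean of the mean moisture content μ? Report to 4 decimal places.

37.6497

For Normal data with known variance σ², a Normal(μ₀, σ₀²) prior on μ is conjugate. Posterior precision = 1/σ₀² + n/σ²; posterior mean is the precision-weighted average of μ₀ and x̄.
n·x̄ = 13·37.48 = 487.24.
σ₀² = 1.89² = 3.5721, σ² = 5.98² = 35.7604; σ² + n·σ₀² = 35.7604 + 13·3.5721 = 82.1977.
Posterior mean = (μ₀/σ₀² + n·x̄/σ²)/(1/σ₀² + n/σ²) = (σ²·μ₀ + σ₀²·n·x̄)/(σ² + n·σ₀²) = (35.7604·37.87 + 3.5721·487.24)/82.1977 = 3094.716352/82.1977 = 37.6497.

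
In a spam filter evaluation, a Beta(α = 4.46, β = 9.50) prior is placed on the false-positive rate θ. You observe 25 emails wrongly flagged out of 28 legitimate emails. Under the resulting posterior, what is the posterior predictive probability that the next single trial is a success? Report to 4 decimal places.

The Beta prior is conjugate to a Binomial/Bernoulli likelihood; the update adds successes to α and failures to β.
Posterior: Beta(α+k, β+n−k) = Beta(4.46+25, 9.50+3) = Beta(29.46, 12.50).
For a single future Bernoulli trial, P(success | data) = α/(α+β) = 0.7021.

0.7021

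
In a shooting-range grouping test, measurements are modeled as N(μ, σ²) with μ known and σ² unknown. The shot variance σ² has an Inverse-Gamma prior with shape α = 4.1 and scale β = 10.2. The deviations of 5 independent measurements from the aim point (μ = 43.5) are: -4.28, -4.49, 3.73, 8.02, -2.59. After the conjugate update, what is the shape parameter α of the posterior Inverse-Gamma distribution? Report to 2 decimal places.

With known mean μ and an Inverse-Gamma(α, β) prior on σ², the Normal likelihood is conjugate: posterior is Inv-Gamma(α + n/2, β + Σ(xᵢ−μ)²/2).
Σ(xᵢ−μ)² = (-4.28)² + (-4.49)² + (3.73)² + (8.02)² + (-2.59)² = 123.4199.
Posterior: Inv-Gamma(4.1 + 5/2, 10.2 + 123.4199/2) = Inv-Gamma(6.60, 71.90995).
Posterior α = 6.60.

6.60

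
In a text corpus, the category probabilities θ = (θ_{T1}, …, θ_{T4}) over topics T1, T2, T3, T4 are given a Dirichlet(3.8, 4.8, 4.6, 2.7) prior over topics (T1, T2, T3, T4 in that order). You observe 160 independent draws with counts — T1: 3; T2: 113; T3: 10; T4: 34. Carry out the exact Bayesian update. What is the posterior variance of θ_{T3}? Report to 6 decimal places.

The Dirichlet prior is conjugate to the Multinomial likelihood: each posterior αⱼ = prior αⱼ + observed count nⱼ.
Posterior concentration: (6.8, 117.8, 14.6, 36.7), total = 175.9.
Var[θ_j] = α_j(Σα−α_j)/((Σα)²(Σα+1)) = 14.6·161.3/(175.9²·176.9) = 0.000430.

0.000430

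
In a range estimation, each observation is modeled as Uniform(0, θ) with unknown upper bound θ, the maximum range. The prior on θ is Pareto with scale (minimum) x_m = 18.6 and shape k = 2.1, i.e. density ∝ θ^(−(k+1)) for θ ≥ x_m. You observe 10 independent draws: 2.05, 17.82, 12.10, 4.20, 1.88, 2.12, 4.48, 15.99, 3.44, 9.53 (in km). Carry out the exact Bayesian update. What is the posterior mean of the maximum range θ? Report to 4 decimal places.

20.2757

A Pareto(scale x_m, shape k) prior on the upper bound θ of Uniform(0, θ) is conjugate: posterior is Pareto(max(x_m, max xᵢ), k + n).
Sample maximum = 17.82; prior scale x_m = 18.6 → posterior scale = max = 18.60.
Posterior shape = 2.1 + 10 = 12.1.
E[θ|data] = k·x_m/(k−1) = 12.1·18.60/11.1 = 20.2757.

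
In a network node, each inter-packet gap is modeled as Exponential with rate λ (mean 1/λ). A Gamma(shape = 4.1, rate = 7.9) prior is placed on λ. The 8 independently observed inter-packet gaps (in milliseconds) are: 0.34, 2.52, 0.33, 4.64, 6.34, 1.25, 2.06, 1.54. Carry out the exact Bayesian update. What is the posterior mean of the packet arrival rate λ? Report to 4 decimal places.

With a Gamma(shape α, rate β) prior on the exponential rate λ, the posterior after n observations with total T = Σxᵢ is Gamma(α+n, β+T).
Sum of observations T = 19.02 milliseconds; n = 8.
Posterior: Gamma(4.1+8, 7.9+19.02) = Gamma(12.1, 26.92).
Posterior mean of λ = α/β = 12.1/26.92 = 0.4495.

0.4495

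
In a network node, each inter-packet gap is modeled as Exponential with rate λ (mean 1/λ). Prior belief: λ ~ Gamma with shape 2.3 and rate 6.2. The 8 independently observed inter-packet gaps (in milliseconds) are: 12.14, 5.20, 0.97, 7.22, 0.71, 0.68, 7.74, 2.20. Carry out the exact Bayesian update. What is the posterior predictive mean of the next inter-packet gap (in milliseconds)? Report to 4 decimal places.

With a Gamma(shape α, rate β) prior on the exponential rate λ, the posterior after n observations with total T = Σxᵢ is Gamma(α+n, β+T).
Sum of observations T = 36.86 milliseconds; n = 8.
Posterior: Gamma(2.3+8, 6.2+36.86) = Gamma(10.3, 43.06).
The predictive distribution for the next observation is Lomax; its mean is β/(α−1) = 43.06/9.3 = 4.6301.

4.6301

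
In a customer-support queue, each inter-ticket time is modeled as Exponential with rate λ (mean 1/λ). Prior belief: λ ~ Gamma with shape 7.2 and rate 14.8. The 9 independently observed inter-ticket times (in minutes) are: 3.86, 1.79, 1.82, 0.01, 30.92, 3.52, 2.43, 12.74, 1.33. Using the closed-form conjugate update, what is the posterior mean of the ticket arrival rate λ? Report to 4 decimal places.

With a Gamma(shape α, rate β) prior on the exponential rate λ, the posterior after n observations with total T = Σxᵢ is Gamma(α+n, β+T).
Sum of observations T = 58.42 minutes; n = 9.
Posterior: Gamma(7.2+9, 14.8+58.42) = Gamma(16.2, 73.22).
Posterior mean of λ = α/β = 16.2/73.22 = 0.2213.

0.2213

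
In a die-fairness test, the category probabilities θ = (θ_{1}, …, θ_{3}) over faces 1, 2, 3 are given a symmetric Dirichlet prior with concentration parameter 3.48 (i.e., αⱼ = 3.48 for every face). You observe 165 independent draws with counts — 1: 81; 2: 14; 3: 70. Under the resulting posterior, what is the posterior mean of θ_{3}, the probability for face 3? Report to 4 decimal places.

0.4188

The Dirichlet prior is conjugate to the Multinomial likelihood: each posterior αⱼ = prior αⱼ + observed count nⱼ.
Posterior concentration: (84.48, 17.48, 73.48), total = 175.44.
E[θ_{3}|data] = α_{3}/Σα = 73.48/175.44 = 0.4188.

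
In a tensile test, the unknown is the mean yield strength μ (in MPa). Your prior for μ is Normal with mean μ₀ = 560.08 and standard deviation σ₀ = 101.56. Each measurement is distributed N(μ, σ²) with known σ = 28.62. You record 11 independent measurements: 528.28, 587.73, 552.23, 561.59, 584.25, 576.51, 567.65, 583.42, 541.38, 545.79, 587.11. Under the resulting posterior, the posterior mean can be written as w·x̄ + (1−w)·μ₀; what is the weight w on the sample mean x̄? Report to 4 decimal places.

0.9928

For Normal data with known variance σ², a Normal(μ₀, σ₀²) prior on μ is conjugate. Posterior precision = 1/σ₀² + n/σ²; posterior mean is the precision-weighted average of μ₀ and x̄.
σ₀² = 101.56² = 10314.4336, σ² = 28.62² = 819.1044. Prior precision 1/σ₀² = 1/10314.4336; data precision n/σ² = 11/819.1044.
w = (n/σ²)/(1/σ₀² + n/σ²) = n·σ₀²/(σ² + n·σ₀²) = 11·10314.4336/(819.1044 + 11·10314.4336) = 113458.7696/114277.874 = 0.9928.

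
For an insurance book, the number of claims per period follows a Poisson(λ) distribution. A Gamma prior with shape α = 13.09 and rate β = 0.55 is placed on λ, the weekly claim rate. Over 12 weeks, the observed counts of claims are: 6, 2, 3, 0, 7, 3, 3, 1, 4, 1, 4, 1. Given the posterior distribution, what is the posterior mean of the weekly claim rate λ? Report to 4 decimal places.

With a Gamma(shape α, rate β) prior, the Poisson likelihood is conjugate: the posterior is Gamma(α + ΣXᵢ, β + n).
Sum of counts S = 35 over n = 12 weeks.
Posterior: Gamma(α+S, β+n) = Gamma(13.09+35, 0.55+12) = Gamma(48.09, 12.55).
Posterior mean = α/β = 48.09/12.55 = 3.8319.

3.8319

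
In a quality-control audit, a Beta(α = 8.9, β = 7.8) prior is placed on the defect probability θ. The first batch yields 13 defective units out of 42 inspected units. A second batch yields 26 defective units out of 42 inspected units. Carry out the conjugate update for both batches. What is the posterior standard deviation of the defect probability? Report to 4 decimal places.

The Beta prior is conjugate to a Binomial/Bernoulli likelihood; the update adds successes to α and failures to β.
After batch 1: Beta(8.9+13, 7.8+29) = Beta(21.9, 36.8).
After batch 2: Beta(21.9+26, 36.8+16) = Beta(47.9, 52.8).
Var = αβ/((α+β)²(α+β+1)) = 47.9·52.8/(100.7²·101.7) = 0.00245239; SD = √0.00245239 = 0.0495.

0.0495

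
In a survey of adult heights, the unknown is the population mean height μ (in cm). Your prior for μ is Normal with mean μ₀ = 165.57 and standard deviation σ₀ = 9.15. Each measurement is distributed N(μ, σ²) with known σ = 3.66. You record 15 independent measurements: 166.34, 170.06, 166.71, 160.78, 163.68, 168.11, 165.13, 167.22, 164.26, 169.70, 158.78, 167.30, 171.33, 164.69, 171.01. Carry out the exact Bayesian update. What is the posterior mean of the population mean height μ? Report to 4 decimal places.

166.3319

For Normal data with known variance σ², a Normal(μ₀, σ₀²) prior on μ is conjugate. Posterior precision = 1/σ₀² + n/σ²; posterior mean is the precision-weighted average of μ₀ and x̄.
Σxᵢ = 166.34 + 170.06 + 166.71 + 160.78 + 163.68 + 168.11 + 165.13 + 167.22 + 164.26 + 169.70 + 158.78 + 167.30 + 171.33 + 164.69 + 171.01 = 2495.1, so n·x̄ = 2495.1.
σ₀² = 9.15² = 83.7225, σ² = 3.66² = 13.3956; σ² + n·σ₀² = 13.3956 + 15·83.7225 = 1269.2331.
Posterior mean = (μ₀/σ₀² + n·x̄/σ²)/(1/σ₀² + n/σ²) = (σ²·μ₀ + σ₀²·n·x̄)/(σ² + n·σ₀²) = (13.3956·165.57 + 83.7225·2495.1)/1269.2331 = 211113.919242/1269.2331 = 166.3319.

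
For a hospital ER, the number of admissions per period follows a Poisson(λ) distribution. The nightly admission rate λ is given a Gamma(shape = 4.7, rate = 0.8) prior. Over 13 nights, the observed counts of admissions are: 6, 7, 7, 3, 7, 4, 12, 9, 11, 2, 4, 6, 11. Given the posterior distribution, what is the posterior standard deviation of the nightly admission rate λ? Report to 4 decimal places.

With a Gamma(shape α, rate β) prior, the Poisson likelihood is conjugate: the posterior is Gamma(α + ΣXᵢ, β + n).
Sum of counts S = 89 over n = 13 nights.
Posterior: Gamma(α+S, β+n) = Gamma(4.7+89, 0.8+13) = Gamma(93.7, 13.8).
SD = √α/β = √93.7/13.8 = 0.7014.

0.7014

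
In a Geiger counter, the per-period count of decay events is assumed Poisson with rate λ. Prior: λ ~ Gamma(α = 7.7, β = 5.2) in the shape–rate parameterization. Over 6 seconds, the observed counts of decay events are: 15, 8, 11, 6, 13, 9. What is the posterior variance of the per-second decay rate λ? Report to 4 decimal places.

0.5556

With a Gamma(shape α, rate β) prior, the Poisson likelihood is conjugate: the posterior is Gamma(α + ΣXᵢ, β + n).
Sum of counts S = 62 over n = 6 seconds.
Posterior: Gamma(α+S, β+n) = Gamma(7.7+62, 5.2+6) = Gamma(69.7, 11.2).
Var = α/β² = 69.7/11.2² = 0.5556.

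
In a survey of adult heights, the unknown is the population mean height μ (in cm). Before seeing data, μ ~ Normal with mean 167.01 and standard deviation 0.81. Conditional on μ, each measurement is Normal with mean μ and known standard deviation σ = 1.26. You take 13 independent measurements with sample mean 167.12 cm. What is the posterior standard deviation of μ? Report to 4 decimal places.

0.3209

For Normal data with known variance σ², a Normal(μ₀, σ₀²) prior on μ is conjugate. Posterior precision = 1/σ₀² + n/σ²; posterior mean is the precision-weighted average of μ₀ and x̄.
σ₀² = 0.81² = 0.6561, σ² = 1.26² = 1.5876; σ² + n·σ₀² = 1.5876 + 13·0.6561 = 10.1169.
Posterior precision = 1/σ₀² + n/σ² = 1/0.6561 + 13/1.5876 = (σ² + n·σ₀²)/(σ₀²σ²) = 10.1169/(0.6561·1.5876); posterior variance σₙ² = σ₀²σ²/(σ² + n·σ₀²) = 0.6561·1.5876/10.1169 = 0.102959.
Posterior SD = √σₙ² = √(0.6561·1.5876/10.1169) = 0.3209.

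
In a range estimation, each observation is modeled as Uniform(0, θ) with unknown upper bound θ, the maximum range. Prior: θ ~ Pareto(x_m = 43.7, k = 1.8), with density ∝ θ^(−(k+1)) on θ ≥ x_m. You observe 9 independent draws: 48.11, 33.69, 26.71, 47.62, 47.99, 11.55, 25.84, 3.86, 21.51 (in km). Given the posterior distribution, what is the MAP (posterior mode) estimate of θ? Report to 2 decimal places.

A Pareto(scale x_m, shape k) prior on the upper bound θ of Uniform(0, θ) is conjugate: posterior is Pareto(max(x_m, max xᵢ), k + n).
Sample maximum = 48.11; prior scale x_m = 43.7 → posterior scale = max = 48.11.
Posterior shape = 1.8 + 9 = 10.8.
The Pareto density is decreasing on [x_m, ∞), so the mode is x_m = 48.11.

48.11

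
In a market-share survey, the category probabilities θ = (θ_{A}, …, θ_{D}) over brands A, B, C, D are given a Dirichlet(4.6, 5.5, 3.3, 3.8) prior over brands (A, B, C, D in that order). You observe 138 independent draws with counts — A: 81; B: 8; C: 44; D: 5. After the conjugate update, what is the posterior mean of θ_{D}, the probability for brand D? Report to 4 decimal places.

0.0567

The Dirichlet prior is conjugate to the Multinomial likelihood: each posterior αⱼ = prior αⱼ + observed count nⱼ.
Posterior concentration: (85.6, 13.5, 47.3, 8.8), total = 155.2.
E[θ_{D}|data] = α_{D}/Σα = 8.8/155.2 = 0.0567.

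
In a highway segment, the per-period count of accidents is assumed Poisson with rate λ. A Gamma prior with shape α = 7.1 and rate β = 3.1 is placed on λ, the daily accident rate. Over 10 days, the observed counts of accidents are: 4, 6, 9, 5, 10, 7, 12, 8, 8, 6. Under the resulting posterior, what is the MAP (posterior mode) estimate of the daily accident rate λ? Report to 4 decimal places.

6.1908

With a Gamma(shape α, rate β) prior, the Poisson likelihood is conjugate: the posterior is Gamma(α + ΣXᵢ, β + n).
Sum of counts S = 75 over n = 10 days.
Posterior: Gamma(α+S, β+n) = Gamma(7.1+75, 3.1+10) = Gamma(82.1, 13.1).
Mode of Gamma(α,β) for α≥1 is (α−1)/β = 81.1/13.1 = 6.1908.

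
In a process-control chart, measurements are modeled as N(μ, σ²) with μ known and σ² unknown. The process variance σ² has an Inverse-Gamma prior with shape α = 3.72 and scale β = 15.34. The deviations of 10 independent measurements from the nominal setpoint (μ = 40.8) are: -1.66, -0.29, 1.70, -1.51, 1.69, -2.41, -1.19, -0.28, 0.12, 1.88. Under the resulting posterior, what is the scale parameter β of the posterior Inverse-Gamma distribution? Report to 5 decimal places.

26.19865

With known mean μ and an Inverse-Gamma(α, β) prior on σ², the Normal likelihood is conjugate: posterior is Inv-Gamma(α + n/2, β + Σ(xᵢ−μ)²/2).
Σ(xᵢ−μ)² = (-1.66)² + (-0.29)² + (1.70)² + (-1.51)² + (1.69)² + (-2.41)² + (-1.19)² + (-0.28)² + (0.12)² + (1.88)² = 21.7173.
Posterior: Inv-Gamma(3.72 + 10/2, 15.34 + 21.7173/2) = Inv-Gamma(8.72, 26.19865).
Posterior β = 26.19865.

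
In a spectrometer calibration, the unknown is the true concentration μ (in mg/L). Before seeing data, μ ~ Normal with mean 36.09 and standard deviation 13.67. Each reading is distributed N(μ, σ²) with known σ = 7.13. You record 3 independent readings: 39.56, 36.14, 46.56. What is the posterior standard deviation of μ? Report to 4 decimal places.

3.9417

For Normal data with known variance σ², a Normal(μ₀, σ₀²) prior on μ is conjugate. Posterior precision = 1/σ₀² + n/σ²; posterior mean is the precision-weighted average of μ₀ and x̄.
σ₀² = 13.67² = 186.8689, σ² = 7.13² = 50.8369; σ² + n·σ₀² = 50.8369 + 3·186.8689 = 611.4436.
Posterior precision = 1/σ₀² + n/σ² = 1/186.8689 + 3/50.8369 = (σ² + n·σ₀²)/(σ₀²σ²) = 611.4436/(186.8689·50.8369); posterior variance σₙ² = σ₀²σ²/(σ² + n·σ₀²) = 186.8689·50.8369/611.4436 = 15.536732.
Posterior SD = √σₙ² = √(186.8689·50.8369/611.4436) = 3.9417.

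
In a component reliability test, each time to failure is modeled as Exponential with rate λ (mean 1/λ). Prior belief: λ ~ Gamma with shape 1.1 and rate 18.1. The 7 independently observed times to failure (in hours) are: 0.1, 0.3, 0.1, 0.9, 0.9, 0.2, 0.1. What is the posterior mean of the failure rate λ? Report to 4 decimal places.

0.3913

With a Gamma(shape α, rate β) prior on the exponential rate λ, the posterior after n observations with total T = Σxᵢ is Gamma(α+n, β+T).
Sum of observations T = 2.6 hours; n = 7.
Posterior: Gamma(1.1+7, 18.1+2.6) = Gamma(8.1, 20.7).
Posterior mean of λ = α/β = 8.1/20.7 = 0.3913.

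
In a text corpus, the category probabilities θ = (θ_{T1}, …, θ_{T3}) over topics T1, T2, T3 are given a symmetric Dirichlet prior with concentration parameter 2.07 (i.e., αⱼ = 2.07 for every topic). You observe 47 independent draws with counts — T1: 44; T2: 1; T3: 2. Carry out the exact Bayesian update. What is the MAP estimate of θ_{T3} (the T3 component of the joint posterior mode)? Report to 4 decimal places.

0.0611

The Dirichlet prior is conjugate to the Multinomial likelihood: each posterior αⱼ = prior αⱼ + observed count nⱼ.
Posterior concentration: (46.07, 3.07, 4.07), total = 53.21.
Joint mode component: (α_{T3}−1)/(Σα−K) = 3.07/50.21 = 0.0611.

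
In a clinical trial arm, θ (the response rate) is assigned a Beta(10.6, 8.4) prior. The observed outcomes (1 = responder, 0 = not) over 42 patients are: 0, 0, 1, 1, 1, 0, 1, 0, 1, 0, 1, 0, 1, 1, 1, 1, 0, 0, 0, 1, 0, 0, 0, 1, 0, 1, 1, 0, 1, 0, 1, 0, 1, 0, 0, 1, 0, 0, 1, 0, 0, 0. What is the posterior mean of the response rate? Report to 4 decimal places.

The Beta prior is conjugate to a Binomial/Bernoulli likelihood; the update adds successes to α and failures to β.
Posterior: Beta(α+k, β+n−k) = Beta(10.6+19, 8.4+23) = Beta(29.6, 31.4).
Posterior mean = α/(α+β) = 29.6/61.0 = 0.4852.

0.4852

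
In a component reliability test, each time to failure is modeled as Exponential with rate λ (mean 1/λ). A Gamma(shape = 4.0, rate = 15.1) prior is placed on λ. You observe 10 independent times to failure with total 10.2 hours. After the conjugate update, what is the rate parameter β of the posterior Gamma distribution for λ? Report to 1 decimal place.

With a Gamma(shape α, rate β) prior on the exponential rate λ, the posterior after n observations with total T = Σxᵢ is Gamma(α+n, β+T).
Posterior: Gamma(4.0+10, 15.1+10.2) = Gamma(14.0, 25.3).
Posterior β = 25.3.

25.3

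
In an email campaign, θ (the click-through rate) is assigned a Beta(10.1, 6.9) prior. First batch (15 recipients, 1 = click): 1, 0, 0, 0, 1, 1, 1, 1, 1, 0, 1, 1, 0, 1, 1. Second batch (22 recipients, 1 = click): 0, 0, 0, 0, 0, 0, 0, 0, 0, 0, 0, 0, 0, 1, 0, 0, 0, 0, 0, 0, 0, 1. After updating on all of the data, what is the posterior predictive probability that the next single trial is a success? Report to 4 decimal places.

0.4093

The Beta prior is conjugate to a Binomial/Bernoulli likelihood; the update adds successes to α and failures to β.
After batch 1: Beta(10.1+10, 6.9+5) = Beta(20.1, 11.9).
After batch 2: Beta(20.1+2, 11.9+20) = Beta(22.1, 31.9).
For a single future Bernoulli trial, P(success | data) = α/(α+β) = 0.4093.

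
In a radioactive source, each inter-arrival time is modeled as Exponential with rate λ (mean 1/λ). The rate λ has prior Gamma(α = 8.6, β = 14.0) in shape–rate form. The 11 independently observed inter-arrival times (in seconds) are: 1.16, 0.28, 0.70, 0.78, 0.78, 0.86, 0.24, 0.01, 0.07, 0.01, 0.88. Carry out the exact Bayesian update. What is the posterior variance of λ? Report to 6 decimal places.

With a Gamma(shape α, rate β) prior on the exponential rate λ, the posterior after n observations with total T = Σxᵢ is Gamma(α+n, β+T).
Sum of observations T = 5.77 seconds; n = 11.
Posterior: Gamma(8.6+11, 14.0+5.77) = Gamma(19.6, 19.77).
Var = α/β² = 0.050147.

0.050147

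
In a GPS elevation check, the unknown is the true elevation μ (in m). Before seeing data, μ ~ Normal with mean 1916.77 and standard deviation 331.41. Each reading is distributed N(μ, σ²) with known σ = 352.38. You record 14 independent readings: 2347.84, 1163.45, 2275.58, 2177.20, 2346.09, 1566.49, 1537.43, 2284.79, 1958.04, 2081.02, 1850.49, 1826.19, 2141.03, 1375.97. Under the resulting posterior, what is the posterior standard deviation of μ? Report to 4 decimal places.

90.5907

For Normal data with known variance σ², a Normal(μ₀, σ₀²) prior on μ is conjugate. Posterior precision = 1/σ₀² + n/σ²; posterior mean is the precision-weighted average of μ₀ and x̄.
σ₀² = 331.41² = 109832.5881, σ² = 352.38² = 124171.6644; σ² + n·σ₀² = 124171.6644 + 14·109832.5881 = 1661827.8978.
Posterior precision = 1/σ₀² + n/σ² = 1/109832.5881 + 14/124171.6644 = (σ² + n·σ₀²)/(σ₀²σ²) = 1661827.8978/(109832.5881·124171.6644); posterior variance σₙ² = σ₀²σ²/(σ² + n·σ₀²) = 109832.5881·124171.6644/1661827.8978 = 8206.683308.
Posterior SD = √σₙ² = √(109832.5881·124171.6644/1661827.8978) = 90.5907.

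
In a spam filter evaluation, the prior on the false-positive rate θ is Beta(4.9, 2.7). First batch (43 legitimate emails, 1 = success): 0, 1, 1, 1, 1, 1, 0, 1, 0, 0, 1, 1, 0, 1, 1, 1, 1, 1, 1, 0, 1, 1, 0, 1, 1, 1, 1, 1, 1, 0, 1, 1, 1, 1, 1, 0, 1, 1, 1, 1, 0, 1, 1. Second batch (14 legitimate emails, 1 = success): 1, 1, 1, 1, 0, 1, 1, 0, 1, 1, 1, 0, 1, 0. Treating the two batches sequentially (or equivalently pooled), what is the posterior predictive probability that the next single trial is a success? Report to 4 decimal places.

0.7415

The Beta prior is conjugate to a Binomial/Bernoulli likelihood; the update adds successes to α and failures to β.
After batch 1: Beta(4.9+33, 2.7+10) = Beta(37.9, 12.7).
After batch 2: Beta(37.9+10, 12.7+4) = Beta(47.9, 16.7).
For a single future Bernoulli trial, P(success | data) = α/(α+β) = 0.7415.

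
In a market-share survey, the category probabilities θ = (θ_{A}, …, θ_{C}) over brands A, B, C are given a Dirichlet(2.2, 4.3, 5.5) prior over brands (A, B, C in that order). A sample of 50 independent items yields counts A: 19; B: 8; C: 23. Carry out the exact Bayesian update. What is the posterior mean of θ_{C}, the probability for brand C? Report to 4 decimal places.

The Dirichlet prior is conjugate to the Multinomial likelihood: each posterior αⱼ = prior αⱼ + observed count nⱼ.
Posterior concentration: (21.2, 12.3, 28.5), total = 62.0.
E[θ_{C}|data] = α_{C}/Σα = 28.5/62.0 = 0.4597.

0.4597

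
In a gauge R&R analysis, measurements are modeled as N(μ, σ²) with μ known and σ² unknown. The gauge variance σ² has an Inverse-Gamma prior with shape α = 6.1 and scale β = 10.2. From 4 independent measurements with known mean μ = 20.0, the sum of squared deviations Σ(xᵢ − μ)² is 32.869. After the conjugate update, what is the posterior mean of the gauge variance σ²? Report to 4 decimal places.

With known mean μ and an Inverse-Gamma(α, β) prior on σ², the Normal likelihood is conjugate: posterior is Inv-Gamma(α + n/2, β + Σ(xᵢ−μ)²/2).
Posterior: Inv-Gamma(6.1 + 4/2, 10.2 + 32.869/2) = Inv-Gamma(8.10, 26.6345).
E[σ²|data] = β/(α−1) = 26.6345/7.10 = 3.7513.

3.7513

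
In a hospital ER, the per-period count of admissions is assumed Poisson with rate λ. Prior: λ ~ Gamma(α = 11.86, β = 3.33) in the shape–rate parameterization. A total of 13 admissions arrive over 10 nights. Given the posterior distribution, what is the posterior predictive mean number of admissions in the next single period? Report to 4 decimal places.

With a Gamma(shape α, rate β) prior, the Poisson likelihood is conjugate: the posterior is Gamma(α + ΣXᵢ, β + n).
Posterior: Gamma(α+S, β+n) = Gamma(11.86+13, 3.33+10) = Gamma(24.86, 13.33).
The predictive distribution for one future period is NegBinom with mean α/β = 1.8650.

1.8650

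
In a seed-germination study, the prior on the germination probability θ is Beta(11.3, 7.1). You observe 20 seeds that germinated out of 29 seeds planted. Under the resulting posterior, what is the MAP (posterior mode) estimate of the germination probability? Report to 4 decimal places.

0.6674

The Beta prior is conjugate to a Binomial/Bernoulli likelihood; the update adds successes to α and failures to β.
Posterior: Beta(α+k, β+n−k) = Beta(11.3+20, 7.1+9) = Beta(31.3, 16.1).
Mode of Beta(a,b) for a,b>1 is (a−1)/(a+b−2) = 30.3/45.4 = 0.6674.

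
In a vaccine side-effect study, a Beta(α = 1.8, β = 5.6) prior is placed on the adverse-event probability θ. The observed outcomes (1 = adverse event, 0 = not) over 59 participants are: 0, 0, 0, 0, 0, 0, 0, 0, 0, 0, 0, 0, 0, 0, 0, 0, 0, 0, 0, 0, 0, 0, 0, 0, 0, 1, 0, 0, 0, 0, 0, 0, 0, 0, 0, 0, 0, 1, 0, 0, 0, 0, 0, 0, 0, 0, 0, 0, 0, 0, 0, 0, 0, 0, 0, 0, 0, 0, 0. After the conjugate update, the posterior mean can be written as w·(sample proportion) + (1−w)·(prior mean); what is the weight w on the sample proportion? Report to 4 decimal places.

The Beta prior is conjugate to a Binomial/Bernoulli likelihood; the update adds successes to α and failures to β.
Posterior mean = (α₀+k)/(α₀+β₀+n) = [n/(α₀+β₀+n)]·(k/n) + [(α₀+β₀)/(α₀+β₀+n)]·α₀/(α₀+β₀), so only n and the prior enter the weight.
The weight on the data is w = n/(α₀+β₀+n) = 59/(1.8+5.6+59) = 59/66.4 = 0.8886.

0.8886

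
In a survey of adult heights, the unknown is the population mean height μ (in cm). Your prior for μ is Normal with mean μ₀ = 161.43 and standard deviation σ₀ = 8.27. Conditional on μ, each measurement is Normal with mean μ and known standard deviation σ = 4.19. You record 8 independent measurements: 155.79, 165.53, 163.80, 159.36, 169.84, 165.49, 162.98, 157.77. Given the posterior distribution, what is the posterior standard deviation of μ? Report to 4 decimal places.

1.4582

For Normal data with known variance σ², a Normal(μ₀, σ₀²) prior on μ is conjugate. Posterior precision = 1/σ₀² + n/σ²; posterior mean is the precision-weighted average of μ₀ and x̄.
σ₀² = 8.27² = 68.3929, σ² = 4.19² = 17.5561; σ² + n·σ₀² = 17.5561 + 8·68.3929 = 564.6993.
Posterior precision = 1/σ₀² + n/σ² = 1/68.3929 + 8/17.5561 = (σ² + n·σ₀²)/(σ₀²σ²) = 564.6993/(68.3929·17.5561); posterior variance σₙ² = σ₀²σ²/(σ² + n·σ₀²) = 68.3929·17.5561/564.6993 = 2.126287.
Posterior SD = √σₙ² = √(68.3929·17.5561/564.6993) = 1.4582.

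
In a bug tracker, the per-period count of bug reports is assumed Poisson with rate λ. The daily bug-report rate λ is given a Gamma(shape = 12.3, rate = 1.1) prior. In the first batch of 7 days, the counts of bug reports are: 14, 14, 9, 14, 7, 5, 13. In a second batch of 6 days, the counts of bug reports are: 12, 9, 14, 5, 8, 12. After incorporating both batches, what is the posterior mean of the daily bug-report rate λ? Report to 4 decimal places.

With a Gamma(shape α, rate β) prior, the Poisson likelihood is conjugate: the posterior is Gamma(α + ΣXᵢ, β + n).
Batch 1: sum of counts S = 76 over n = 7 days.
After batch 1: Gamma(α+S, β+n) = Gamma(12.3+76, 1.1+7) = Gamma(88.3, 8.1).
Batch 2: sum of counts S = 60 over n = 6 days.
After batch 2: Gamma(α+S, β+n) = Gamma(88.3+60, 8.1+6) = Gamma(148.3, 14.1).
Posterior mean = α/β = 148.3/14.1 = 10.5177.

10.5177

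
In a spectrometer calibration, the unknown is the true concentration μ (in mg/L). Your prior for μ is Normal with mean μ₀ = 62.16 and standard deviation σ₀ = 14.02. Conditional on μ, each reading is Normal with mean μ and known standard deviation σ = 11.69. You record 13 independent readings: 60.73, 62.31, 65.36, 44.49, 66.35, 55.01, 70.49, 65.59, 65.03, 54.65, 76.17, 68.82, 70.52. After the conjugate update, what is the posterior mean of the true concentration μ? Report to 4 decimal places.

63.4334

For Normal data with known variance σ², a Normal(μ₀, σ₀²) prior on μ is conjugate. Posterior precision = 1/σ₀² + n/σ²; posterior mean is the precision-weighted average of μ₀ and x̄.
Σxᵢ = 60.73 + 62.31 + 65.36 + 44.49 + 66.35 + 55.01 + 70.49 + 65.59 + 65.03 + 54.65 + 76.17 + 68.82 + 70.52 = 825.52, so n·x̄ = 825.52.
σ₀² = 14.02² = 196.5604, σ² = 11.69² = 136.6561; σ² + n·σ₀² = 136.6561 + 13·196.5604 = 2691.9413.
Posterior mean = (μ₀/σ₀² + n·x̄/σ²)/(1/σ₀² + n/σ²) = (σ²·μ₀ + σ₀²·n·x̄)/(σ² + n·σ₀²) = (136.6561·62.16 + 196.5604·825.52)/2691.9413 = 170759.084584/2691.9413 = 63.4334.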